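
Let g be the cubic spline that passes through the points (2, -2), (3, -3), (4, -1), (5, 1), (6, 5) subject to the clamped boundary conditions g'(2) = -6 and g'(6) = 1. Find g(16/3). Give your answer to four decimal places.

2.5344

With M_i denoting the second derivative at x_i, h_i = 1, 1, 1, 1, and Δ_i = (y_(i+1) − y_i)/h_i = -1, 2, 2, 4:
  1·M_0 + 4·M_1 + 1·M_2 = 6(Δ_1 - Δ_0) = 18
  1·M_1 + 4·M_2 + 1·M_3 = 6(Δ_2 - Δ_1) = 0
  1·M_2 + 4·M_3 + 1·M_4 = 6(Δ_3 - Δ_2) = 12
Clamped end conditions give two more equations: 2h_0·M_0 + h_0·M_1 = 6(Δ_0 - g'(2)) = 30 and h_3·M_3 + 2h_3·M_4 = 6(g'(6) - Δ_3) = -18.
Hence M_0 = 100/7, M_1 = 10/7, M_2 = -2, M_3 = 46/7, M_4 = -86/7.
On [5, 6], g(t) = 1 + 27/7·(t - 5) + 23/7·(t - 5)² - 22/7·(t - 5)³.
With (t - 5) = 1/3: g(16/3) = 479/189.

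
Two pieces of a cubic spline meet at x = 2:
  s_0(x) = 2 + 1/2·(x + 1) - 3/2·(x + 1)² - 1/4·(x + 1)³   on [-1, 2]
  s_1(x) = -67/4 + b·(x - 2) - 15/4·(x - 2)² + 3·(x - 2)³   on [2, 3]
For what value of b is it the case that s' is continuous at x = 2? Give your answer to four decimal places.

-15.2500

s_0'(x) = 1/2 - 3·(x + 1) - 3/4·(x + 1)², so s_0'(2) = -61/4. On the right, s_1'(2) = b, so b = -61/4.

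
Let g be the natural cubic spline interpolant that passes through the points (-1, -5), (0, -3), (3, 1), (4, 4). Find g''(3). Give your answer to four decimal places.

With M_i denoting the second derivative at x_i, h_i = 1, 3, 1, and Δ_i = (y_(i+1) − y_i)/h_i = 2, 4/3, 3:
  1·M_0 + 8·M_1 + 3·M_2 = 6(Δ_1 - Δ_0) = -4
  3·M_1 + 8·M_2 + 1·M_3 = 6(Δ_2 - Δ_1) = 10
Natural end conditions: M_0 = M_3 = 0.
Hence M_0 = 0, M_1 = -62/55, M_2 = 92/55, M_3 = 0.

1.6727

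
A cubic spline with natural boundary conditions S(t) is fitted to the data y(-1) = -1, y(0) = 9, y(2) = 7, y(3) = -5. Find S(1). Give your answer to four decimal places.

12.1250

Put σ_i = S'' at the i-th knot. Here h = (1, 2, 1) and Δ = (10, -1, -12), so the interior equations h_(i-1)·σ_(i-1) + 2(h_(i-1)+h_i)·σ_i + h_i·σ_(i+1) = 6(Δ_i − Δ_(i-1)) read
  1·σ_0 + 6·σ_1 + 2·σ_2 = 6(Δ_1 - Δ_0) = -66
  2·σ_1 + 6·σ_2 + 1·σ_3 = 6(Δ_2 - Δ_1) = -66
Natural end conditions: σ_0 = σ_3 = 0.
Solving: σ_0 = 0, σ_1 = -33/4, σ_2 = -33/4, σ_3 = 0.
On [0, 2], S(t) = 9 + 29/4·t - 33/8·t² + 0·t³.
With t = 1: S(1) = 97/8.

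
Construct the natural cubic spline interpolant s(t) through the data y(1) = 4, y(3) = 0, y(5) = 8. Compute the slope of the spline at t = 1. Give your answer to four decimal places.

With m_i denoting the second derivative at x_i, h_i = 2, 2, and Δ_i = (y_(i+1) − y_i)/h_i = -2, 4:
  2·m_0 + 8·m_1 + 2·m_2 = 6(Δ_1 - Δ_0) = 36
Natural end conditions: m_0 = m_2 = 0.
Forward elimination and back-substitution give m_0 = 0, m_1 = 9/2, m_2 = 0.
On [1, 3], s'(t) = b_0 + 2c_0·(t - 1) + 3d_0·(t - 1)² with b_0 = Δ_0 - h_0(2m_0 + m_1)/6 = -7/2, c_0 = m_0/2 = 0, d_0 = (m_1 - m_0)/(6h_0) = 3/8. So s'(1) = -7/2.

-3.5000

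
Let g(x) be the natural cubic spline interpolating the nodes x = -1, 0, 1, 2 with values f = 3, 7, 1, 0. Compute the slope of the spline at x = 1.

-5

Let M_i = g''(x_i). Step sizes h_i = 1, 1, 1; slopes of the chords Δ_i = (y_(i+1) - y_i)/h_i = 4, -6, -1.
  1·M_0 + 4·M_1 + 1·M_2 = 6(Δ_1 - Δ_0) = -60
  1·M_1 + 4·M_2 + 1·M_3 = 6(Δ_2 - Δ_1) = 30
Natural end conditions: M_0 = M_3 = 0.
Forward elimination and back-substitution give M_0 = 0, M_1 = -18, M_2 = 12, M_3 = 0.
On [1, 2], g'(x) = b_2 + 2c_2·(x - 1) + 3d_2·(x - 1)² with b_2 = Δ_2 - h_2(2M_2 + M_3)/6 = -5, c_2 = M_2/2 = 6, d_2 = (M_3 - M_2)/(6h_2) = -2. So g'(1) = -5.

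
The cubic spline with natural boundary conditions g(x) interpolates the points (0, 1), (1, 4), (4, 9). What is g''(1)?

-1

Let M_i = g''(x_i). Step sizes h_i = 1, 3; slopes of the chords Δ_i = (y_(i+1) - y_i)/h_i = 3, 5/3.
  1·M_0 + 8·M_1 + 3·M_2 = 6(Δ_1 - Δ_0) = -8
Natural end conditions: M_0 = M_2 = 0.
Solving: M_0 = 0, M_1 = -1, M_2 = 0.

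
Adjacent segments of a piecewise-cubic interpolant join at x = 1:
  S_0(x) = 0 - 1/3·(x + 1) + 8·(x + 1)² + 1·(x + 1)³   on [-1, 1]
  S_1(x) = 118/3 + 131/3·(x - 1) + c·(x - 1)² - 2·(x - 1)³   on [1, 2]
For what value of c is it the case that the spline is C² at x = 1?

14

S_0''(x) = 16 + 6·(x + 1), so S_0''(1) = 28. On the right, S_1''(1) = 2c, so c = 14.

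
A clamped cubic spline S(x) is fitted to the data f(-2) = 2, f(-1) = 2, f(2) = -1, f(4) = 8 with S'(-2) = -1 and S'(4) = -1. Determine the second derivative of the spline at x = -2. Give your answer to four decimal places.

Write m_i for S''(x_i). With h_i = 1, 3, 2 and divided differences Δ_i = 0, -1, 9/2, the continuity of S' gives the tridiagonal system
  1·m_0 + 8·m_1 + 3·m_2 = 6(Δ_1 - Δ_0) = -6
  3·m_1 + 10·m_2 + 2·m_3 = 6(Δ_2 - Δ_1) = 33
Clamped end conditions give two more equations: 2h_0·m_0 + h_0·m_1 = 6(Δ_0 - S'(-2)) = 6 and h_2·m_2 + 2h_2·m_3 = 6(S'(4) - Δ_2) = -33.
Solving the tridiagonal system: m_0 = 129/26, m_1 = -51/13, m_2 = 177/26, m_3 = -303/26.

4.9615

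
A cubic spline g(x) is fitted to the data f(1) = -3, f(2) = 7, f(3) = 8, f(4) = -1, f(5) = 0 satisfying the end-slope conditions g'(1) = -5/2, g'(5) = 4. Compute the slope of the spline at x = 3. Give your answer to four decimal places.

Put m_i = g'' at the i-th knot. Here h = (1, 1, 1, 1) and Δ = (10, 1, -9, 1), so the interior equations h_(i-1)·m_(i-1) + 2(h_(i-1)+h_i)·m_i + h_i·m_(i+1) = 6(Δ_i − Δ_(i-1)) read
  1·m_0 + 4·m_1 + 1·m_2 = 6(Δ_1 - Δ_0) = -54
  1·m_1 + 4·m_2 + 1·m_3 = 6(Δ_2 - Δ_1) = -60
  1·m_2 + 4·m_3 + 1·m_4 = 6(Δ_3 - Δ_2) = 60
Clamped end conditions give two more equations: 2h_0·m_0 + h_0·m_1 = 6(Δ_0 - g'(1)) = 75 and h_3·m_3 + 2h_3·m_4 = 6(g'(5) - Δ_3) = 18.
Solving: m_0 = 2719/56, m_1 = -619/28, m_2 = -113/8, m_3 = 521/28, m_4 = -17/56.
On [3, 4], g'(x) = b_2 + 2c_2·(x - 3) + 3d_2·(x - 3)² with b_2 = Δ_2 - h_2(2m_2 + m_3)/6 = -207/28, c_2 = m_2/2 = -113/16, d_2 = (m_3 - m_2)/(6h_2) = 611/112. So g'(3) = -207/28.

-7.3929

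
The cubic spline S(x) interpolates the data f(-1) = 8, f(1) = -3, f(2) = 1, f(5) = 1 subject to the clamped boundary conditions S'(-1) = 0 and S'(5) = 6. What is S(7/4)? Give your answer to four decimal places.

-0.1523

Let σ_i = S''(x_i). Step sizes h_i = 2, 1, 3; slopes of the chords Δ_i = (y_(i+1) - y_i)/h_i = -11/2, 4, 0.
  2·σ_0 + 6·σ_1 + 1·σ_2 = 6(Δ_1 - Δ_0) = 57
  1·σ_1 + 8·σ_2 + 3·σ_3 = 6(Δ_2 - Δ_1) = -24
Clamped end conditions give two more equations: 2h_0·σ_0 + h_0·σ_1 = 6(Δ_0 - S'(-1)) = -33 and h_2·σ_2 + 2h_2·σ_3 = 6(S'(5) - Δ_2) = 36.
Solving the tridiagonal system: σ_0 = -33/2, σ_1 = 33/2, σ_2 = -9, σ_3 = 21/2.
On [1, 2], S(x) = -3 + 0·(x - 1) + 33/4·(x - 1)² - 17/4·(x - 1)³.
With (x - 1) = 3/4: S(7/4) = -39/256.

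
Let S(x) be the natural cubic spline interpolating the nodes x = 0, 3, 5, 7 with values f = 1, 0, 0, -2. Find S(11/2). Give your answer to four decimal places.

Write M_i for S''(x_i). With h_i = 3, 2, 2 and divided differences Δ_i = -1/3, 0, -1, the continuity of S' gives the tridiagonal system
  3·M_0 + 10·M_1 + 2·M_2 = 6(Δ_1 - Δ_0) = 2
  2·M_1 + 8·M_2 + 2·M_3 = 6(Δ_2 - Δ_1) = -6
Natural end conditions: M_0 = M_3 = 0.
Hence M_0 = 0, M_1 = 7/19, M_2 = -16/19, M_3 = 0.
On [5, 7], S(x) = 0 - 25/57·(x - 5) - 8/19·(x - 5)² + 4/57·(x - 5)³.
With (x - 5) = 1/2: S(11/2) = -6/19.

-0.3158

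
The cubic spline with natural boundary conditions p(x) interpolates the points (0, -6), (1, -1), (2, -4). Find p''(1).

-12

With m_i denoting the second derivative at x_i, h_i = 1, 1, and Δ_i = (y_(i+1) − y_i)/h_i = 5, -3:
  1·m_0 + 4·m_1 + 1·m_2 = 6(Δ_1 - Δ_0) = -48
Natural end conditions: m_0 = m_2 = 0.
Forward elimination and back-substitution give m_0 = 0, m_1 = -12, m_2 = 0.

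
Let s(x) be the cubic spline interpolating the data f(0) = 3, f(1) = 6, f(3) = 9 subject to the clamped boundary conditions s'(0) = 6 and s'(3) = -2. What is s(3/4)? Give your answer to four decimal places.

5.5195

Write M_i for s''(x_i). With h_i = 1, 2 and divided differences Δ_i = 3, 3/2, the continuity of s' gives the tridiagonal system
  1·M_0 + 6·M_1 + 2·M_2 = 6(Δ_1 - Δ_0) = -9
Clamped end conditions give two more equations: 2h_0·M_0 + h_0·M_1 = 6(Δ_0 - s'(0)) = -18 and h_1·M_1 + 2h_1·M_2 = 6(s'(3) - Δ_1) = -21.
Solving the tridiagonal system: M_0 = -61/6, M_1 = 7/3, M_2 = -77/12.
On [0, 1], s(x) = 3 + 6·x - 61/12·x² + 25/12·x³.
With x = 3/4: s(3/4) = 1413/256.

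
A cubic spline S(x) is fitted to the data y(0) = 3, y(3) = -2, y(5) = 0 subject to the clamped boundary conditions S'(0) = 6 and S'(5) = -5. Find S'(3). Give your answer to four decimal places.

0.2000

Let m_i = S''(x_i). Step sizes h_i = 3, 2; slopes of the chords Δ_i = (y_(i+1) - y_i)/h_i = -5/3, 1.
  3·m_0 + 10·m_1 + 2·m_2 = 6(Δ_1 - Δ_0) = 16
Clamped end conditions give two more equations: 2h_0·m_0 + h_0·m_1 = 6(Δ_0 - S'(0)) = -46 and h_1·m_1 + 2h_1·m_2 = 6(S'(5) - Δ_1) = -36.
Solving the tridiagonal system: m_0 = -172/15, m_1 = 38/5, m_2 = -64/5.
On [3, 5], S'(x) = b_1 + 2c_1·(x - 3) + 3d_1·(x - 3)² with b_1 = Δ_1 - h_1(2m_1 + m_2)/6 = 1/5, c_1 = m_1/2 = 19/5, d_1 = (m_2 - m_1)/(6h_1) = -17/10. So S'(3) = 1/5.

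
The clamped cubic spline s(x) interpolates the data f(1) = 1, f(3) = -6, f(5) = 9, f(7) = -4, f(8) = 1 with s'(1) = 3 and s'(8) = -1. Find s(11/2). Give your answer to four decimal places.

With m_i denoting the second derivative at x_i, h_i = 2, 2, 2, 1, and Δ_i = (y_(i+1) − y_i)/h_i = -7/2, 15/2, -13/2, 5:
  2·m_0 + 8·m_1 + 2·m_2 = 6(Δ_1 - Δ_0) = 66
  2·m_1 + 8·m_2 + 2·m_3 = 6(Δ_2 - Δ_1) = -84
  2·m_2 + 6·m_3 + 1·m_4 = 6(Δ_3 - Δ_2) = 69
Clamped end conditions give two more equations: 2h_0·m_0 + h_0·m_1 = 6(Δ_0 - s'(1)) = -39 and h_3·m_3 + 2h_3·m_4 = 6(s'(8) - Δ_3) = -36.
Solving the tridiagonal system: m_0 = -3241/172, m_1 = 782/43, m_2 = -3595/172, m_3 = 1007/43, m_4 = -2555/86.
On [5, 7], s(x) = 9 - 16/43·(x - 5) - 3595/344·(x - 5)² + 2541/688·(x - 5)³.
With (x - 5) = 1/2: s(11/2) = 36673/5504.

6.6630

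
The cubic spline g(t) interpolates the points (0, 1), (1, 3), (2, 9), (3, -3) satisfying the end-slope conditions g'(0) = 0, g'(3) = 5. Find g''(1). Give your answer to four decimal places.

Put σ_i = g'' at the i-th knot. Here h = (1, 1, 1) and Δ = (2, 6, -12), so the interior equations h_(i-1)·σ_(i-1) + 2(h_(i-1)+h_i)·σ_i + h_i·σ_(i+1) = 6(Δ_i − Δ_(i-1)) read
  1·σ_0 + 4·σ_1 + 1·σ_2 = 6(Δ_1 - Δ_0) = 24
  1·σ_1 + 4·σ_2 + 1·σ_3 = 6(Δ_2 - Δ_1) = -108
Clamped end conditions give two more equations: 2h_0·σ_0 + h_0·σ_1 = 6(Δ_0 - g'(0)) = 12 and h_2·σ_2 + 2h_2·σ_3 = 6(g'(3) - Δ_2) = 102.
Solving: σ_0 = -58/15, σ_1 = 296/15, σ_2 = -766/15, σ_3 = 1148/15.

19.7333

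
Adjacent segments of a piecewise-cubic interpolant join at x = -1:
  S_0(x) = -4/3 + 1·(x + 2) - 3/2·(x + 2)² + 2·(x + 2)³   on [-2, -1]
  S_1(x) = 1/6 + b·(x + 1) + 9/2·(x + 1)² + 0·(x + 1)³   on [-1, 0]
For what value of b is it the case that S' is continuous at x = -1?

4

S_0'(x) = 1 - 3·(x + 2) + 6·(x + 2)², so S_0'(-1) = 4. On the right, S_1'(-1) = b, so b = 4.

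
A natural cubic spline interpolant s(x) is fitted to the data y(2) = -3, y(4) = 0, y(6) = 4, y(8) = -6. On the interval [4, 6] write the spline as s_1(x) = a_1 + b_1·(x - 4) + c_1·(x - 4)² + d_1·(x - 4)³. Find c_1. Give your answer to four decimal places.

Let σ_i = s''(x_i). Step sizes h_i = 2, 2, 2; slopes of the chords Δ_i = (y_(i+1) - y_i)/h_i = 3/2, 2, -5.
  2·σ_0 + 8·σ_1 + 2·σ_2 = 6(Δ_1 - Δ_0) = 3
  2·σ_1 + 8·σ_2 + 2·σ_3 = 6(Δ_2 - Δ_1) = -42
Natural end conditions: σ_0 = σ_3 = 0.
Hence σ_0 = 0, σ_1 = 9/5, σ_2 = -57/10, σ_3 = 0.
On [4, 6], with s_1(x) = a_1 + b_1·(x - 4) + c_1·(x - 4)² + d_1·(x - 4)³: c_1 = σ_1/2 = 9/10, d_1 = (σ_2 - σ_1)/(6h_1) = -5/8, b_1 = Δ_1 - h_1(2σ_1 + σ_2)/6 = 27/10.

0.9000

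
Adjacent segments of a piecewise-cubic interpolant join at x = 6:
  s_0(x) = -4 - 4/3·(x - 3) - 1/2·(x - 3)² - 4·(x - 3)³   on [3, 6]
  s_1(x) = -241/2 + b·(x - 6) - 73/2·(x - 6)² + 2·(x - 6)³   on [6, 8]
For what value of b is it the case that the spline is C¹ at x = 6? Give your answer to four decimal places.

-112.3333

s_0'(x) = -4/3 - 1·(x - 3) - 12·(x - 3)², so s_0'(6) = -337/3. On the right, s_1'(6) = b, so b = -337/3.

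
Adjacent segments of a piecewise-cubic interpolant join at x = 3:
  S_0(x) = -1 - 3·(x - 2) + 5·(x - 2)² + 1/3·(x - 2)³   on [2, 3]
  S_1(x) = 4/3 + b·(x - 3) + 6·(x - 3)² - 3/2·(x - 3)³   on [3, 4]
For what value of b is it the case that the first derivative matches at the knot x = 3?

S_0'(x) = -3 + 10·(x - 2) + 1·(x - 2)², so S_0'(3) = 8. On the right, S_1'(3) = b, so b = 8.

8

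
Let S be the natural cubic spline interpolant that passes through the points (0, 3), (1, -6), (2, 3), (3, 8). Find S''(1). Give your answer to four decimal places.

30.4000

With σ_i denoting the second derivative at x_i, h_i = 1, 1, 1, and Δ_i = (y_(i+1) − y_i)/h_i = -9, 9, 5:
  1·σ_0 + 4·σ_1 + 1·σ_2 = 6(Δ_1 - Δ_0) = 108
  1·σ_1 + 4·σ_2 + 1·σ_3 = 6(Δ_2 - Δ_1) = -24
Natural end conditions: σ_0 = σ_3 = 0.
Hence σ_0 = 0, σ_1 = 152/5, σ_2 = -68/5, σ_3 = 0.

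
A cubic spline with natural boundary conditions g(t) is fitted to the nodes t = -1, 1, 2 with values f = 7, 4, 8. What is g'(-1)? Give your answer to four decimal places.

Write m_i for g''(x_i). With h_i = 2, 1 and divided differences Δ_i = -3/2, 4, the continuity of g' gives the tridiagonal system
  2·m_0 + 6·m_1 + 1·m_2 = 6(Δ_1 - Δ_0) = 33
Natural end conditions: m_0 = m_2 = 0.
Hence m_0 = 0, m_1 = 11/2, m_2 = 0.
On [-1, 1], g'(t) = b_0 + 2c_0·(t + 1) + 3d_0·(t + 1)² with b_0 = Δ_0 - h_0(2m_0 + m_1)/6 = -10/3, c_0 = m_0/2 = 0, d_0 = (m_1 - m_0)/(6h_0) = 11/24. So g'(-1) = -10/3.

-3.3333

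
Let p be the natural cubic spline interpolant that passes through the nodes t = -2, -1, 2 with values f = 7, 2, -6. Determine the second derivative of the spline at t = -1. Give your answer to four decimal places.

1.7500

With σ_i denoting the second derivative at x_i, h_i = 1, 3, and Δ_i = (y_(i+1) − y_i)/h_i = -5, -8/3:
  1·σ_0 + 8·σ_1 + 3·σ_2 = 6(Δ_1 - Δ_0) = 14
Natural end conditions: σ_0 = σ_2 = 0.
Solving the tridiagonal system: σ_0 = 0, σ_1 = 7/4, σ_2 = 0.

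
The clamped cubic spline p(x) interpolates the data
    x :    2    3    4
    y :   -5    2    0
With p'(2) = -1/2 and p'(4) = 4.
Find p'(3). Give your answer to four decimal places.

With σ_i denoting the second derivative at x_i, h_i = 1, 1, and Δ_i = (y_(i+1) − y_i)/h_i = 7, -2:
  1·σ_0 + 4·σ_1 + 1·σ_2 = 6(Δ_1 - Δ_0) = -54
Clamped end conditions give two more equations: 2h_0·σ_0 + h_0·σ_1 = 6(Δ_0 - p'(2)) = 45 and h_1·σ_1 + 2h_1·σ_2 = 6(p'(4) - Δ_1) = 36.
Hence σ_0 = 153/4, σ_1 = -63/2, σ_2 = 135/4.
On [3, 4], p'(x) = b_1 + 2c_1·(x - 3) + 3d_1·(x - 3)² with b_1 = Δ_1 - h_1(2σ_1 + σ_2)/6 = 23/8, c_1 = σ_1/2 = -63/4, d_1 = (σ_2 - σ_1)/(6h_1) = 87/8. So p'(3) = 23/8.

2.8750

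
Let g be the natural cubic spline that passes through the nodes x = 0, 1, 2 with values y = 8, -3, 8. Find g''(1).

33

Write σ_i for g''(x_i). With h_i = 1, 1 and divided differences Δ_i = -11, 11, the continuity of g' gives the tridiagonal system
  1·σ_0 + 4·σ_1 + 1·σ_2 = 6(Δ_1 - Δ_0) = 132
Natural end conditions: σ_0 = σ_2 = 0.
Solving the tridiagonal system: σ_0 = 0, σ_1 = 33, σ_2 = 0.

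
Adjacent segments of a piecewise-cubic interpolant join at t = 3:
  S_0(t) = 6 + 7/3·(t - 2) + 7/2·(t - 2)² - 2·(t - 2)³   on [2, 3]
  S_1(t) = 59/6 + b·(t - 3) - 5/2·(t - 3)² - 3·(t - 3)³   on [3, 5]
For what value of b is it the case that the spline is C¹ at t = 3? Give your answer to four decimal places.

3.3333

S_0'(t) = 7/3 + 7·(t - 2) - 6·(t - 2)², so S_0'(3) = 10/3. On the right, S_1'(3) = b, so b = 10/3.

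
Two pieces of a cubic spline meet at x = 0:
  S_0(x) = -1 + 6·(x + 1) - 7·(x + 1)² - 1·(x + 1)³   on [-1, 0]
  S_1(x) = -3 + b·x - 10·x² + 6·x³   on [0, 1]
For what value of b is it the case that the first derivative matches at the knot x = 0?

-11

S_0'(x) = 6 - 14·(x + 1) - 3·(x + 1)², so S_0'(0) = -11. On the right, S_1'(0) = b, so b = -11.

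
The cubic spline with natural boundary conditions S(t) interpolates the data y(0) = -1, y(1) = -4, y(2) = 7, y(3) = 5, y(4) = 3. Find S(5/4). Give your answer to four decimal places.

Write M_i for S''(x_i). With h_i = 1, 1, 1, 1 and divided differences Δ_i = -3, 11, -2, -2, the continuity of S' gives the tridiagonal system
  1·M_0 + 4·M_1 + 1·M_2 = 6(Δ_1 - Δ_0) = 84
  1·M_1 + 4·M_2 + 1·M_3 = 6(Δ_2 - Δ_1) = -78
  1·M_2 + 4·M_3 + 1·M_4 = 6(Δ_3 - Δ_2) = 0
Natural end conditions: M_0 = M_4 = 0.
Forward elimination and back-substitution give M_0 = 0, M_1 = 393/14, M_2 = -198/7, M_3 = 99/14, M_4 = 0.
On [1, 2], S(t) = -4 + 89/14·(t - 1) + 393/28·(t - 1)² - 263/28·(t - 1)³.
With (t - 1) = 1/4: S(5/4) = -3011/1792.

-1.6802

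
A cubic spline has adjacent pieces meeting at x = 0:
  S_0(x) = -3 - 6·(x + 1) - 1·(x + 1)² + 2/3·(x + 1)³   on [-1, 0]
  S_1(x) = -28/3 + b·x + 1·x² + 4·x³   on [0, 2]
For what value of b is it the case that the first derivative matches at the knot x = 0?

-6

S_0'(x) = -6 - 2·(x + 1) + 2·(x + 1)², so S_0'(0) = -6. On the right, S_1'(0) = b, so b = -6.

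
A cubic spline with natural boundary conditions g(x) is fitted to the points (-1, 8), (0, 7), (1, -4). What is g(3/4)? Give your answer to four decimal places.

Write M_i for g''(x_i). With h_i = 1, 1 and divided differences Δ_i = -1, -11, the continuity of g' gives the tridiagonal system
  1·M_0 + 4·M_1 + 1·M_2 = 6(Δ_1 - Δ_0) = -60
Natural end conditions: M_0 = M_2 = 0.
Solving: M_0 = 0, M_1 = -15, M_2 = 0.
On [0, 1], g(x) = 7 - 6·x - 15/2·x² + 5/2·x³.
With x = 3/4: g(3/4) = -85/128.

-0.6641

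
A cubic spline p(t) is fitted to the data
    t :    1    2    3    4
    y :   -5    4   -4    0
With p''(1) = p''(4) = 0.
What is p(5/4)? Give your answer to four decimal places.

-1.5000

Put M_i = p'' at the i-th knot. Here h = (1, 1, 1) and Δ = (9, -8, 4), so the interior equations h_(i-1)·M_(i-1) + 2(h_(i-1)+h_i)·M_i + h_i·M_(i+1) = 6(Δ_i − Δ_(i-1)) read
  1·M_0 + 4·M_1 + 1·M_2 = 6(Δ_1 - Δ_0) = -102
  1·M_1 + 4·M_2 + 1·M_3 = 6(Δ_2 - Δ_1) = 72
Natural end conditions: M_0 = M_3 = 0.
Solving the tridiagonal system: M_0 = 0, M_1 = -32, M_2 = 26, M_3 = 0.
On [1, 2], p(t) = -5 + 43/3·(t - 1) + 0·(t - 1)² - 16/3·(t - 1)³.
With (t - 1) = 1/4: p(5/4) = -3/2.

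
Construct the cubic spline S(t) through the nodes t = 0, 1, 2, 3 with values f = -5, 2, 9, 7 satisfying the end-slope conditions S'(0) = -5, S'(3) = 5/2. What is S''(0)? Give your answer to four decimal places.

38.6000

With σ_i denoting the second derivative at x_i, h_i = 1, 1, 1, and Δ_i = (y_(i+1) − y_i)/h_i = 7, 7, -2:
  1·σ_0 + 4·σ_1 + 1·σ_2 = 6(Δ_1 - Δ_0) = 0
  1·σ_1 + 4·σ_2 + 1·σ_3 = 6(Δ_2 - Δ_1) = -54
Clamped end conditions give two more equations: 2h_0·σ_0 + h_0·σ_1 = 6(Δ_0 - S'(0)) = 72 and h_2·σ_2 + 2h_2·σ_3 = 6(S'(3) - Δ_2) = 27.
Solving: σ_0 = 193/5, σ_1 = -26/5, σ_2 = -89/5, σ_3 = 112/5.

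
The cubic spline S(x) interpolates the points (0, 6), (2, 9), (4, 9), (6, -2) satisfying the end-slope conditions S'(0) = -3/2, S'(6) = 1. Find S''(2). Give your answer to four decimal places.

With m_i denoting the second derivative at x_i, h_i = 2, 2, 2, and Δ_i = (y_(i+1) − y_i)/h_i = 3/2, 0, -11/2:
  2·m_0 + 8·m_1 + 2·m_2 = 6(Δ_1 - Δ_0) = -9
  2·m_1 + 8·m_2 + 2·m_3 = 6(Δ_2 - Δ_1) = -33
Clamped end conditions give two more equations: 2h_0·m_0 + h_0·m_1 = 6(Δ_0 - S'(0)) = 18 and h_2·m_2 + 2h_2·m_3 = 6(S'(6) - Δ_2) = 39.
Solving the tridiagonal system: m_0 = 71/15, m_1 = -7/15, m_2 = -221/30, m_3 = 403/30.

-0.4667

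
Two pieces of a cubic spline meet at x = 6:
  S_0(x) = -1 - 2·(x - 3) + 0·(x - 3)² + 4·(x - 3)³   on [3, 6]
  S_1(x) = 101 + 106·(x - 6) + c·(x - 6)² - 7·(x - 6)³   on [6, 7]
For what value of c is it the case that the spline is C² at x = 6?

36

S_0''(x) = 0 + 24·(x - 3), so S_0''(6) = 72. On the right, S_1''(6) = 2c, so c = 36.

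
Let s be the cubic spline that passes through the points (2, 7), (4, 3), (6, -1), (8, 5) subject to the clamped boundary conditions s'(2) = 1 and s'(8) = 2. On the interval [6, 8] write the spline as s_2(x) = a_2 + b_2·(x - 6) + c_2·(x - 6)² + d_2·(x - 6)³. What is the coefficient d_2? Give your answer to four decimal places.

-0.7167

With σ_i denoting the second derivative at x_i, h_i = 2, 2, 2, and Δ_i = (y_(i+1) − y_i)/h_i = -2, -2, 3:
  2·σ_0 + 8·σ_1 + 2·σ_2 = 6(Δ_1 - Δ_0) = 0
  2·σ_1 + 8·σ_2 + 2·σ_3 = 6(Δ_2 - Δ_1) = 30
Clamped end conditions give two more equations: 2h_0·σ_0 + h_0·σ_1 = 6(Δ_0 - s'(2)) = -18 and h_2·σ_2 + 2h_2·σ_3 = 6(s'(8) - Δ_2) = -6.
Solving the tridiagonal system: σ_0 = -67/15, σ_1 = -1/15, σ_2 = 71/15, σ_3 = -58/15.
On [6, 8], with s_2(x) = a_2 + b_2·(x - 6) + c_2·(x - 6)² + d_2·(x - 6)³: c_2 = σ_2/2 = 71/30, d_2 = (σ_3 - σ_2)/(6h_2) = -43/60, b_2 = Δ_2 - h_2(2σ_2 + σ_3)/6 = 17/15.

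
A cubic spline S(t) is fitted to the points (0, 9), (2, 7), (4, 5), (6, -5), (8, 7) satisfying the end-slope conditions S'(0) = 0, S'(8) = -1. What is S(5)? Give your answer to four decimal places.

Put m_i = S'' at the i-th knot. Here h = (2, 2, 2, 2) and Δ = (-1, -1, -5, 6), so the interior equations h_(i-1)·m_(i-1) + 2(h_(i-1)+h_i)·m_i + h_i·m_(i+1) = 6(Δ_i − Δ_(i-1)) read
  2·m_0 + 8·m_1 + 2·m_2 = 6(Δ_1 - Δ_0) = 0
  2·m_1 + 8·m_2 + 2·m_3 = 6(Δ_2 - Δ_1) = -24
  2·m_2 + 8·m_3 + 2·m_4 = 6(Δ_3 - Δ_2) = 66
Clamped end conditions give two more equations: 2h_0·m_0 + h_0·m_1 = 6(Δ_0 - S'(0)) = -6 and h_3·m_3 + 2h_3·m_4 = 6(S'(8) - Δ_3) = -42.
Forward elimination and back-substitution give m_0 = -11/4, m_1 = 5/2, m_2 = -29/4, m_3 = 29/2, m_4 = -71/4.
On [4, 6], S(t) = 5 - 5·(t - 4) - 29/8·(t - 4)² + 29/16·(t - 4)³.
With (t - 4) = 1: S(5) = -29/16.

-1.8125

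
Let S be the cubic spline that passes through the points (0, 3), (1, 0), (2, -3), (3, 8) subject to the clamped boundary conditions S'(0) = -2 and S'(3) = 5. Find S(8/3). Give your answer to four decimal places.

Let m_i = S''(x_i). Step sizes h_i = 1, 1, 1; slopes of the chords Δ_i = (y_(i+1) - y_i)/h_i = -3, -3, 11.
  1·m_0 + 4·m_1 + 1·m_2 = 6(Δ_1 - Δ_0) = 0
  1·m_1 + 4·m_2 + 1·m_3 = 6(Δ_2 - Δ_1) = 84
Clamped end conditions give two more equations: 2h_0·m_0 + h_0·m_1 = 6(Δ_0 - S'(0)) = -6 and h_2·m_2 + 2h_2·m_3 = 6(S'(3) - Δ_2) = -36.
Hence m_0 = 16/15, m_1 = -122/15, m_2 = 472/15, m_3 = -506/15.
On [2, 3], S(x) = -3 + 92/15·(x - 2) + 236/15·(x - 2)² - 163/15·(x - 2)³.
With (x - 2) = 2/3: S(8/3) = 1969/405.

4.8617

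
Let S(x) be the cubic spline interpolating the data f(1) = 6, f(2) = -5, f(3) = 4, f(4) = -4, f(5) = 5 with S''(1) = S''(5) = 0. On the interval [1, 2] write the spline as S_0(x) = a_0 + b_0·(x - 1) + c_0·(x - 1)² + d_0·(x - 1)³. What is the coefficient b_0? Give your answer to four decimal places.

-17.8750

Let σ_i = S''(x_i). Step sizes h_i = 1, 1, 1, 1; slopes of the chords Δ_i = (y_(i+1) - y_i)/h_i = -11, 9, -8, 9.
  1·σ_0 + 4·σ_1 + 1·σ_2 = 6(Δ_1 - Δ_0) = 120
  1·σ_1 + 4·σ_2 + 1·σ_3 = 6(Δ_2 - Δ_1) = -102
  1·σ_2 + 4·σ_3 + 1·σ_4 = 6(Δ_3 - Δ_2) = 102
Natural end conditions: σ_0 = σ_4 = 0.
Solving the tridiagonal system: σ_0 = 0, σ_1 = 165/4, σ_2 = -45, σ_3 = 147/4, σ_4 = 0.
On [1, 2], with S_0(x) = a_0 + b_0·(x - 1) + c_0·(x - 1)² + d_0·(x - 1)³: c_0 = σ_0/2 = 0, d_0 = (σ_1 - σ_0)/(6h_0) = 55/8, b_0 = Δ_0 - h_0(2σ_0 + σ_1)/6 = -143/8.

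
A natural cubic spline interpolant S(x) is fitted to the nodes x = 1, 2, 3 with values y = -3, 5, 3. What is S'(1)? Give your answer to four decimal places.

10.5000

Write M_i for S''(x_i). With h_i = 1, 1 and divided differences Δ_i = 8, -2, the continuity of S' gives the tridiagonal system
  1·M_0 + 4·M_1 + 1·M_2 = 6(Δ_1 - Δ_0) = -60
Natural end conditions: M_0 = M_2 = 0.
Solving the tridiagonal system: M_0 = 0, M_1 = -15, M_2 = 0.
On [1, 2], S'(x) = b_0 + 2c_0·(x - 1) + 3d_0·(x - 1)² with b_0 = Δ_0 - h_0(2M_0 + M_1)/6 = 21/2, c_0 = M_0/2 = 0, d_0 = (M_1 - M_0)/(6h_0) = -5/2. So S'(1) = 21/2.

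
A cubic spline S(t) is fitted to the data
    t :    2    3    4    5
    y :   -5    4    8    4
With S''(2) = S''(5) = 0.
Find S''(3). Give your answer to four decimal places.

Write m_i for S''(x_i). With h_i = 1, 1, 1 and divided differences Δ_i = 9, 4, -4, the continuity of S' gives the tridiagonal system
  1·m_0 + 4·m_1 + 1·m_2 = 6(Δ_1 - Δ_0) = -30
  1·m_1 + 4·m_2 + 1·m_3 = 6(Δ_2 - Δ_1) = -48
Natural end conditions: m_0 = m_3 = 0.
Solving: m_0 = 0, m_1 = -24/5, m_2 = -54/5, m_3 = 0.

-4.8000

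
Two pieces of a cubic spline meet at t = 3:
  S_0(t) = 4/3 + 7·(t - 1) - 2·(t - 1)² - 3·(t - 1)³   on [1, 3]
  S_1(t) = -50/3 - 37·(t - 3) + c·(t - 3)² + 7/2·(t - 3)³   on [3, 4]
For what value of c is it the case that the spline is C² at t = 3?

-20

S_0''(t) = -4 - 18·(t - 1), so S_0''(3) = -40. On the right, S_1''(3) = 2c, so c = -20.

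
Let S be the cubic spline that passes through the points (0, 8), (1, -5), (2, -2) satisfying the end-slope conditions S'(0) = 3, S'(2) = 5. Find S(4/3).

Write σ_i for S''(x_i). With h_i = 1, 1 and divided differences Δ_i = -13, 3, the continuity of S' gives the tridiagonal system
  1·σ_0 + 4·σ_1 + 1·σ_2 = 6(Δ_1 - Δ_0) = 96
Clamped end conditions give two more equations: 2h_0·σ_0 + h_0·σ_1 = 6(Δ_0 - S'(0)) = -96 and h_1·σ_1 + 2h_1·σ_2 = 6(S'(2) - Δ_1) = 12.
Solving: σ_0 = -71, σ_1 = 46, σ_2 = -17.
On [1, 2], S(t) = -5 - 19/2·(t - 1) + 23·(t - 1)² - 21/2·(t - 1)³.
With (t - 1) = 1/3: S(4/3) = -6.

-6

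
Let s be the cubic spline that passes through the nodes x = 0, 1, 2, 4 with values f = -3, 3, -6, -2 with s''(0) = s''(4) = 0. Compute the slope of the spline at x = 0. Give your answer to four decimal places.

10.3913

Put M_i = s'' at the i-th knot. Here h = (1, 1, 2) and Δ = (6, -9, 2), so the interior equations h_(i-1)·M_(i-1) + 2(h_(i-1)+h_i)·M_i + h_i·M_(i+1) = 6(Δ_i − Δ_(i-1)) read
  1·M_0 + 4·M_1 + 1·M_2 = 6(Δ_1 - Δ_0) = -90
  1·M_1 + 6·M_2 + 2·M_3 = 6(Δ_2 - Δ_1) = 66
Natural end conditions: M_0 = M_3 = 0.
Forward elimination and back-substitution give M_0 = 0, M_1 = -606/23, M_2 = 354/23, M_3 = 0.
On [0, 1], s'(x) = b_0 + 2c_0·x + 3d_0·x² with b_0 = Δ_0 - h_0(2M_0 + M_1)/6 = 239/23, c_0 = M_0/2 = 0, d_0 = (M_1 - M_0)/(6h_0) = -101/23. So s'(0) = 239/23.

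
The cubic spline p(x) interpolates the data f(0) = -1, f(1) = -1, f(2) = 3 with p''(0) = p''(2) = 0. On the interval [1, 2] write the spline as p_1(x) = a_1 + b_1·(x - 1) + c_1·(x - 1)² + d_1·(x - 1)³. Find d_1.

Let M_i = p''(x_i). Step sizes h_i = 1, 1; slopes of the chords Δ_i = (y_(i+1) - y_i)/h_i = 0, 4.
  1·M_0 + 4·M_1 + 1·M_2 = 6(Δ_1 - Δ_0) = 24
Natural end conditions: M_0 = M_2 = 0.
Hence M_0 = 0, M_1 = 6, M_2 = 0.
On [1, 2], with p_1(x) = a_1 + b_1·(x - 1) + c_1·(x - 1)² + d_1·(x - 1)³: c_1 = M_1/2 = 3, d_1 = (M_2 - M_1)/(6h_1) = -1, b_1 = Δ_1 - h_1(2M_1 + M_2)/6 = 2.

-1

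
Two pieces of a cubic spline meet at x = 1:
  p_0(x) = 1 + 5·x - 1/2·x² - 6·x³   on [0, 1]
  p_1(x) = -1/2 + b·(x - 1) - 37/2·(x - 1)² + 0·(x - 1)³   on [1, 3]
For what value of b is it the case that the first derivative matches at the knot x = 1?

p_0'(x) = 5 - 1·x - 18·x², so p_0'(1) = -14. On the right, p_1'(1) = b, so b = -14.

-14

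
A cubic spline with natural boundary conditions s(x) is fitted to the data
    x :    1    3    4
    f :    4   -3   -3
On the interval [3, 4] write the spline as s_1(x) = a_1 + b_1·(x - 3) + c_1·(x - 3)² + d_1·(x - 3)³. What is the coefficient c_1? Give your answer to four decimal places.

1.7500

Let M_i = s''(x_i). Step sizes h_i = 2, 1; slopes of the chords Δ_i = (y_(i+1) - y_i)/h_i = -7/2, 0.
  2·M_0 + 6·M_1 + 1·M_2 = 6(Δ_1 - Δ_0) = 21
Natural end conditions: M_0 = M_2 = 0.
Hence M_0 = 0, M_1 = 7/2, M_2 = 0.
On [3, 4], with s_1(x) = a_1 + b_1·(x - 3) + c_1·(x - 3)² + d_1·(x - 3)³: c_1 = M_1/2 = 7/4, d_1 = (M_2 - M_1)/(6h_1) = -7/12, b_1 = Δ_1 - h_1(2M_1 + M_2)/6 = -7/6.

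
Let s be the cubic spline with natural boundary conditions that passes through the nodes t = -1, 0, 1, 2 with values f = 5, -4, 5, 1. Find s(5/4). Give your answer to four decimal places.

With M_i denoting the second derivative at x_i, h_i = 1, 1, 1, and Δ_i = (y_(i+1) − y_i)/h_i = -9, 9, -4:
  1·M_0 + 4·M_1 + 1·M_2 = 6(Δ_1 - Δ_0) = 108
  1·M_1 + 4·M_2 + 1·M_3 = 6(Δ_2 - Δ_1) = -78
Natural end conditions: M_0 = M_3 = 0.
Forward elimination and back-substitution give M_0 = 0, M_1 = 34, M_2 = -28, M_3 = 0.
On [1, 2], s(t) = 5 + 16/3·(t - 1) - 14·(t - 1)² + 14/3·(t - 1)³.
With (t - 1) = 1/4: s(5/4) = 177/32.

5.5313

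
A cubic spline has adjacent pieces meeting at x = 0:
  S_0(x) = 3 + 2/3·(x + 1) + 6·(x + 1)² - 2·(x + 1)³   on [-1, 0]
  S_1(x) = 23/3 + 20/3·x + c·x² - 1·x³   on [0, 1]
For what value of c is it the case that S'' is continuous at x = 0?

0

S_0''(x) = 12 - 12·(x + 1), so S_0''(0) = 0. On the right, S_1''(0) = 2c, so c = 0.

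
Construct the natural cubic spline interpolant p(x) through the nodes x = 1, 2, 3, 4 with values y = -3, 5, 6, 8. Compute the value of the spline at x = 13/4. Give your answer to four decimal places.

6.2594

Write σ_i for p''(x_i). With h_i = 1, 1, 1 and divided differences Δ_i = 8, 1, 2, the continuity of p' gives the tridiagonal system
  1·σ_0 + 4·σ_1 + 1·σ_2 = 6(Δ_1 - Δ_0) = -42
  1·σ_1 + 4·σ_2 + 1·σ_3 = 6(Δ_2 - Δ_1) = 6
Natural end conditions: σ_0 = σ_3 = 0.
Forward elimination and back-substitution give σ_0 = 0, σ_1 = -58/5, σ_2 = 22/5, σ_3 = 0.
On [3, 4], p(x) = 6 + 8/15·(x - 3) + 11/5·(x - 3)² - 11/15·(x - 3)³.
With (x - 3) = 1/4: p(13/4) = 2003/320.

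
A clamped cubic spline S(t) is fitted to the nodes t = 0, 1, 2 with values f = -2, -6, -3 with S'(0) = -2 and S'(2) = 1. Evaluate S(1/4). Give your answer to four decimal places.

-2.8828

Let m_i = S''(x_i). Step sizes h_i = 1, 1; slopes of the chords Δ_i = (y_(i+1) - y_i)/h_i = -4, 3.
  1·m_0 + 4·m_1 + 1·m_2 = 6(Δ_1 - Δ_0) = 42
Clamped end conditions give two more equations: 2h_0·m_0 + h_0·m_1 = 6(Δ_0 - S'(0)) = -12 and h_1·m_1 + 2h_1·m_2 = 6(S'(2) - Δ_1) = -12.
Solving: m_0 = -15, m_1 = 18, m_2 = -15.
On [0, 1], S(t) = -2 - 2·t - 15/2·t² + 11/2·t³.
With t = 1/4: S(1/4) = -369/128.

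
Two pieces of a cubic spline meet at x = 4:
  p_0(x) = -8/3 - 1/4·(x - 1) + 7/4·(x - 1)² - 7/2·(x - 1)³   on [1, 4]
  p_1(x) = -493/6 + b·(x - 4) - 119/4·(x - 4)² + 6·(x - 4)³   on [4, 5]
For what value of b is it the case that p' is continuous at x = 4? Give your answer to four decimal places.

-84.2500

p_0'(x) = -1/4 + 7/2·(x - 1) - 21/2·(x - 1)², so p_0'(4) = -337/4. On the right, p_1'(4) = b, so b = -337/4.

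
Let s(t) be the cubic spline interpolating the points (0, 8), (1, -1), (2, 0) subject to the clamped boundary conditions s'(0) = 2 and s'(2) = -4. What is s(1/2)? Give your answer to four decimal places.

Put m_i = s'' at the i-th knot. Here h = (1, 1) and Δ = (-9, 1), so the interior equations h_(i-1)·m_(i-1) + 2(h_(i-1)+h_i)·m_i + h_i·m_(i+1) = 6(Δ_i − Δ_(i-1)) read
  1·m_0 + 4·m_1 + 1·m_2 = 6(Δ_1 - Δ_0) = 60
Clamped end conditions give two more equations: 2h_0·m_0 + h_0·m_1 = 6(Δ_0 - s'(0)) = -66 and h_1·m_1 + 2h_1·m_2 = 6(s'(2) - Δ_1) = -30.
Solving the tridiagonal system: m_0 = -51, m_1 = 36, m_2 = -33.
On [0, 1], s(t) = 8 + 2·t - 51/2·t² + 29/2·t³.
With t = 1/2: s(1/2) = 71/16.

4.4375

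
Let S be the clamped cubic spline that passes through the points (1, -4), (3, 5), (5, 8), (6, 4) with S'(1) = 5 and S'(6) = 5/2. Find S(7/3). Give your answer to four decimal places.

Let M_i = S''(x_i). Step sizes h_i = 2, 2, 1; slopes of the chords Δ_i = (y_(i+1) - y_i)/h_i = 9/2, 3/2, -4.
  2·M_0 + 8·M_1 + 2·M_2 = 6(Δ_1 - Δ_0) = -18
  2·M_1 + 6·M_2 + 1·M_3 = 6(Δ_2 - Δ_1) = -33
Clamped end conditions give two more equations: 2h_0·M_0 + h_0·M_1 = 6(Δ_0 - S'(1)) = -3 and h_2·M_2 + 2h_2·M_3 = 6(S'(6) - Δ_2) = 39.
Solving: M_0 = -22/23, M_1 = 19/46, M_2 = -223/23, M_3 = 560/23.
On [1, 3], S(x) = -4 + 5·(x - 1) - 11/23·(x - 1)² + 21/184·(x - 1)³.
With (x - 1) = 4/3: S(7/3) = 48/23.

2.0870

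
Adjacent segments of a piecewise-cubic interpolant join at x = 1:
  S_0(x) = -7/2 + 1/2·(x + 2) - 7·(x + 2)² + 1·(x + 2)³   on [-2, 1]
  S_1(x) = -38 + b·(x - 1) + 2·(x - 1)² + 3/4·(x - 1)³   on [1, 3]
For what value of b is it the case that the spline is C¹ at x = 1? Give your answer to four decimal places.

S_0'(x) = 1/2 - 14·(x + 2) + 3·(x + 2)², so S_0'(1) = -29/2. On the right, S_1'(1) = b, so b = -29/2.

-14.5000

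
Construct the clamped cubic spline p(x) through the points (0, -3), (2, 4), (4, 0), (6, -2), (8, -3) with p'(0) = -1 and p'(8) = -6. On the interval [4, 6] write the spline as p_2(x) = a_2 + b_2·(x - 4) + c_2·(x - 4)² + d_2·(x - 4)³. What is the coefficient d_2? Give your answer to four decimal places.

With m_i denoting the second derivative at x_i, h_i = 2, 2, 2, 2, and Δ_i = (y_(i+1) − y_i)/h_i = 7/2, -2, -1, -1/2:
  2·m_0 + 8·m_1 + 2·m_2 = 6(Δ_1 - Δ_0) = -33
  2·m_1 + 8·m_2 + 2·m_3 = 6(Δ_2 - Δ_1) = 6
  2·m_2 + 8·m_3 + 2·m_4 = 6(Δ_3 - Δ_2) = 3
Clamped end conditions give two more equations: 2h_0·m_0 + h_0·m_1 = 6(Δ_0 - p'(0)) = 27 and h_3·m_3 + 2h_3·m_4 = 6(p'(8) - Δ_3) = -33.
Solving: m_0 = 145/14, m_1 = -101/14, m_2 = 2, m_3 = 31/14, m_4 = -131/14.
On [4, 6], with p_2(x) = a_2 + b_2·(x - 4) + c_2·(x - 4)² + d_2·(x - 4)³: c_2 = m_2/2 = 1, d_2 = (m_3 - m_2)/(6h_2) = 1/56, b_2 = Δ_2 - h_2(2m_2 + m_3)/6 = -43/14.

0.0179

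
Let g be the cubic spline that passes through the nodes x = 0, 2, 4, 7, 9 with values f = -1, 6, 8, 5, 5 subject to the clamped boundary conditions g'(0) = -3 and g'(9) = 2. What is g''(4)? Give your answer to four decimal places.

-0.2542

With σ_i denoting the second derivative at x_i, h_i = 2, 2, 3, 2, and Δ_i = (y_(i+1) − y_i)/h_i = 7/2, 1, -1, 0:
  2·σ_0 + 8·σ_1 + 2·σ_2 = 6(Δ_1 - Δ_0) = -15
  2·σ_1 + 10·σ_2 + 3·σ_3 = 6(Δ_2 - Δ_1) = -12
  3·σ_2 + 10·σ_3 + 2·σ_4 = 6(Δ_3 - Δ_2) = 6
Clamped end conditions give two more equations: 2h_0·σ_0 + h_0·σ_1 = 6(Δ_0 - g'(0)) = 39 and h_3·σ_3 + 2h_3·σ_4 = 6(g'(9) - Δ_3) = 12.
Solving: σ_0 = 1437/118, σ_1 = -573/118, σ_2 = -15/59, σ_3 = 5/59, σ_4 = 349/118.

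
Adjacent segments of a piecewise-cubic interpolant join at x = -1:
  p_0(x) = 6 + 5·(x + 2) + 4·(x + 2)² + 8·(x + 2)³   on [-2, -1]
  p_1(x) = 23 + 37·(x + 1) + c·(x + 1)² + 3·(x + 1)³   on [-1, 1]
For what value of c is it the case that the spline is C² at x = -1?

p_0''(x) = 8 + 48·(x + 2), so p_0''(-1) = 56. On the right, p_1''(-1) = 2c, so c = 28.

28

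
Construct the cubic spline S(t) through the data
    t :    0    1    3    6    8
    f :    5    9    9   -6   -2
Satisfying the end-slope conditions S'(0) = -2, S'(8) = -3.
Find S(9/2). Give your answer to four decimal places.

With m_i denoting the second derivative at x_i, h_i = 1, 2, 3, 2, and Δ_i = (y_(i+1) − y_i)/h_i = 4, 0, -5, 2:
  1·m_0 + 6·m_1 + 2·m_2 = 6(Δ_1 - Δ_0) = -24
  2·m_1 + 10·m_2 + 3·m_3 = 6(Δ_2 - Δ_1) = -30
  3·m_2 + 10·m_3 + 2·m_4 = 6(Δ_3 - Δ_2) = 42
Clamped end conditions give two more equations: 2h_0·m_0 + h_0·m_1 = 6(Δ_0 - S'(0)) = 36 and h_3·m_3 + 2h_3·m_4 = 6(S'(8) - Δ_3) = -30.
Solving the tridiagonal system: m_0 = 274/13, m_1 = -80/13, m_2 = -53/13, m_3 = 100/13, m_4 = -295/26.
On [3, 6], S(t) = 9 - 62/13·(t - 3) - 53/26·(t - 3)² + 17/26·(t - 3)³.
With (t - 3) = 3/2: S(9/2) = -111/208.

-0.5337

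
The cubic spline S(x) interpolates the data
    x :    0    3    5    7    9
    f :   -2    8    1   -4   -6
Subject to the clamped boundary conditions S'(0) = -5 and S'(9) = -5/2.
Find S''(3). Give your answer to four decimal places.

Put σ_i = S'' at the i-th knot. Here h = (3, 2, 2, 2) and Δ = (10/3, -7/2, -5/2, -1), so the interior equations h_(i-1)·σ_(i-1) + 2(h_(i-1)+h_i)·σ_i + h_i·σ_(i+1) = 6(Δ_i − Δ_(i-1)) read
  3·σ_0 + 10·σ_1 + 2·σ_2 = 6(Δ_1 - Δ_0) = -41
  2·σ_1 + 8·σ_2 + 2·σ_3 = 6(Δ_2 - Δ_1) = 6
  2·σ_2 + 8·σ_3 + 2·σ_4 = 6(Δ_3 - Δ_2) = 9
Clamped end conditions give two more equations: 2h_0·σ_0 + h_0·σ_1 = 6(Δ_0 - S'(0)) = 50 and h_3·σ_3 + 2h_3·σ_4 = 6(S'(9) - Δ_3) = -9.
Solving the tridiagonal system: σ_0 = 1727/138, σ_1 = -577/69, σ_2 = 701/276, σ_3 = 83/69, σ_4 = -787/276.

-8.3623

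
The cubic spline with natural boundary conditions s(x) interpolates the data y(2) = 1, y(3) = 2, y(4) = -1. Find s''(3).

Write M_i for s''(x_i). With h_i = 1, 1 and divided differences Δ_i = 1, -3, the continuity of s' gives the tridiagonal system
  1·M_0 + 4·M_1 + 1·M_2 = 6(Δ_1 - Δ_0) = -24
Natural end conditions: M_0 = M_2 = 0.
Hence M_0 = 0, M_1 = -6, M_2 = 0.

-6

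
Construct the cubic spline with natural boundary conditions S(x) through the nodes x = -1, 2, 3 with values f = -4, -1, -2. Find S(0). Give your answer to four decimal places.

-2.3333

With M_i denoting the second derivative at x_i, h_i = 3, 1, and Δ_i = (y_(i+1) − y_i)/h_i = 1, -1:
  3·M_0 + 8·M_1 + 1·M_2 = 6(Δ_1 - Δ_0) = -12
Natural end conditions: M_0 = M_2 = 0.
Hence M_0 = 0, M_1 = -3/2, M_2 = 0.
On [-1, 2], S(x) = -4 + 7/4·(x + 1) + 0·(x + 1)² - 1/12·(x + 1)³.
With (x + 1) = 1: S(0) = -7/3.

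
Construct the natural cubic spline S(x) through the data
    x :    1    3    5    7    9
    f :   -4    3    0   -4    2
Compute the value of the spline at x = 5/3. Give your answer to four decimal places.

Write σ_i for S''(x_i). With h_i = 2, 2, 2, 2 and divided differences Δ_i = 7/2, -3/2, -2, 3, the continuity of S' gives the tridiagonal system
  2·σ_0 + 8·σ_1 + 2·σ_2 = 6(Δ_1 - Δ_0) = -30
  2·σ_1 + 8·σ_2 + 2·σ_3 = 6(Δ_2 - Δ_1) = -3
  2·σ_2 + 8·σ_3 + 2·σ_4 = 6(Δ_3 - Δ_2) = 30
Natural end conditions: σ_0 = σ_4 = 0.
Solving: σ_0 = 0, σ_1 = -51/14, σ_2 = -3/7, σ_3 = 27/7, σ_4 = 0.
On [1, 3], S(x) = -4 + 33/7·(x - 1) + 0·(x - 1)² - 17/56·(x - 1)³.
With (x - 1) = 2/3: S(5/3) = -179/189.

-0.9471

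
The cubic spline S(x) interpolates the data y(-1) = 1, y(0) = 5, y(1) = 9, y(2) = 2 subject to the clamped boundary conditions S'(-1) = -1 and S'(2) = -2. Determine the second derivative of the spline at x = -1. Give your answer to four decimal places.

13.7333

Write σ_i for S''(x_i). With h_i = 1, 1, 1 and divided differences Δ_i = 4, 4, -7, the continuity of S' gives the tridiagonal system
  1·σ_0 + 4·σ_1 + 1·σ_2 = 6(Δ_1 - Δ_0) = 0
  1·σ_1 + 4·σ_2 + 1·σ_3 = 6(Δ_2 - Δ_1) = -66
Clamped end conditions give two more equations: 2h_0·σ_0 + h_0·σ_1 = 6(Δ_0 - S'(-1)) = 30 and h_2·σ_2 + 2h_2·σ_3 = 6(S'(2) - Δ_2) = 30.
Solving: σ_0 = 206/15, σ_1 = 38/15, σ_2 = -358/15, σ_3 = 404/15.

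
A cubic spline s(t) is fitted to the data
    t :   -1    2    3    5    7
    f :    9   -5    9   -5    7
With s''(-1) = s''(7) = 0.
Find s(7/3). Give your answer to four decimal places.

0.0389

With σ_i denoting the second derivative at x_i, h_i = 3, 1, 2, 2, and Δ_i = (y_(i+1) − y_i)/h_i = -14/3, 14, -7, 6:
  3·σ_0 + 8·σ_1 + 1·σ_2 = 6(Δ_1 - Δ_0) = 112
  1·σ_1 + 6·σ_2 + 2·σ_3 = 6(Δ_2 - Δ_1) = -126
  2·σ_2 + 8·σ_3 + 2·σ_4 = 6(Δ_3 - Δ_2) = 78
Natural end conditions: σ_0 = σ_4 = 0.
Forward elimination and back-substitution give σ_0 = 0, σ_1 = 1523/86, σ_2 = -1276/43, σ_3 = 2953/172, σ_4 = 0.
On [2, 3], s(t) = -5 + 3365/258·(t - 2) + 1523/172·(t - 2)² - 4075/516·(t - 2)³.
With (t - 2) = 1/3: s(7/3) = 271/6966.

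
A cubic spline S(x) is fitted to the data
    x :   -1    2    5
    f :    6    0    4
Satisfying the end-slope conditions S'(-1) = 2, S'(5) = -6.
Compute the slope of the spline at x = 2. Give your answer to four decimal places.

Put m_i = S'' at the i-th knot. Here h = (3, 3) and Δ = (-2, 4/3), so the interior equations h_(i-1)·m_(i-1) + 2(h_(i-1)+h_i)·m_i + h_i·m_(i+1) = 6(Δ_i − Δ_(i-1)) read
  3·m_0 + 12·m_1 + 3·m_2 = 6(Δ_1 - Δ_0) = 20
Clamped end conditions give two more equations: 2h_0·m_0 + h_0·m_1 = 6(Δ_0 - S'(-1)) = -24 and h_1·m_1 + 2h_1·m_2 = 6(S'(5) - Δ_1) = -44.
Solving: m_0 = -7, m_1 = 6, m_2 = -31/3.
On [2, 5], S'(x) = b_1 + 2c_1·(x - 2) + 3d_1·(x - 2)² with b_1 = Δ_1 - h_1(2m_1 + m_2)/6 = 1/2, c_1 = m_1/2 = 3, d_1 = (m_2 - m_1)/(6h_1) = -49/54. So S'(2) = 1/2.

0.5000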